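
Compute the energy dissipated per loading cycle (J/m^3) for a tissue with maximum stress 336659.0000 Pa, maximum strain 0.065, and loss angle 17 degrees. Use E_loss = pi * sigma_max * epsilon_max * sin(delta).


E_loss = pi * sigma_max * epsilon_max * sin(delta)
delta = 17 deg = 0.2967 rad
sin(delta) = 0.2924
E_loss = pi * 336659.0000 * 0.065 * 0.2924
E_loss = 20099.6640


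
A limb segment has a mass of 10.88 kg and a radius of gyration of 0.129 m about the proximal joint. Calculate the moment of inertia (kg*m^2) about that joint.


I = m * k^2
I = 10.88 * 0.129^2
k^2 = 0.0166
I = 0.1811


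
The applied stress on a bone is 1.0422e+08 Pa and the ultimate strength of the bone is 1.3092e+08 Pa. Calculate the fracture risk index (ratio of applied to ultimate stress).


FRI = applied / ultimate
FRI = 1.0422e+08 / 1.3092e+08
FRI = 0.7961


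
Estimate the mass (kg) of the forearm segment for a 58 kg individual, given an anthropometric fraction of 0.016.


m_segment = body_mass * fraction
m_segment = 58 * 0.016
m_segment = 0.9280


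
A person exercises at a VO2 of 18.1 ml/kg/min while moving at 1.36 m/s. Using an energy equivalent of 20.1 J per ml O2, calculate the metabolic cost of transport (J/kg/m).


Power per kg = VO2 * 20.1 / 60
Power per kg = 18.1 * 20.1 / 60 = 6.0635 W/kg
Cost = power_per_kg / speed
Cost = 6.0635 / 1.36
Cost = 4.4585


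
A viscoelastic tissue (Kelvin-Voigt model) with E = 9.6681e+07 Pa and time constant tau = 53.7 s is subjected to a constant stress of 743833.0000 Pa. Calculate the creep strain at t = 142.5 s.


epsilon(t) = (sigma/E) * (1 - exp(-t/tau))
sigma/E = 743833.0000 / 9.6681e+07 = 0.0077
exp(-t/tau) = exp(-142.5 / 53.7) = 0.0704
epsilon = 0.0077 * (1 - 0.0704)
epsilon = 0.0072


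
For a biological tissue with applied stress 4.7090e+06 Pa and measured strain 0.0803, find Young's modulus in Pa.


E = stress / strain
E = 4.7090e+06 / 0.0803
E = 5.8643e+07


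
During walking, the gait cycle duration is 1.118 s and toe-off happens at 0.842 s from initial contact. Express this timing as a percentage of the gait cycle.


pct = (event_time / cycle_time) * 100
pct = (0.842 / 1.118) * 100
ratio = 0.7531
pct = 75.3131


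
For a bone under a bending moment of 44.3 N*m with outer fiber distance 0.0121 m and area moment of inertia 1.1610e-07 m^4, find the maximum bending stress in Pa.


sigma = M * c / I
sigma = 44.3 * 0.0121 / 1.1610e-07
M * c = 0.5360
sigma = 4.6170e+06


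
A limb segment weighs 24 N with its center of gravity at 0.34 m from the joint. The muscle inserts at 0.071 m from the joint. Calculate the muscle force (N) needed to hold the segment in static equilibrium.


F_muscle = W * d_load / d_muscle
F_muscle = 24 * 0.34 / 0.071
Numerator = 8.1600
F_muscle = 114.9296


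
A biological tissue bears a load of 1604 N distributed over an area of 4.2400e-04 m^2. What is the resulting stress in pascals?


stress = F / A
stress = 1604 / 4.2400e-04
stress = 3.7830e+06


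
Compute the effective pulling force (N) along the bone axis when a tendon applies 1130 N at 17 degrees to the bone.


F_eff = F_tendon * cos(theta)
theta = 17 deg = 0.2967 rad
cos(theta) = 0.9563
F_eff = 1130 * 0.9563
F_eff = 1080.6244


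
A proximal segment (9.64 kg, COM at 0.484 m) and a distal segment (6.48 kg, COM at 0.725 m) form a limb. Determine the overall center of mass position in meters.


COM = (m1*x1 + m2*x2) / (m1 + m2)
COM = (9.64*0.484 + 6.48*0.725) / (9.64 + 6.48)
Numerator = 9.3638
Denominator = 16.1200
COM = 0.5809


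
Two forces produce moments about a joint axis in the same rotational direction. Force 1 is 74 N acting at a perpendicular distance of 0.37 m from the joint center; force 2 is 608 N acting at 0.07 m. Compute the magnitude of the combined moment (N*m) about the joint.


M = F1 * d1 + F2 * d2
M = 74 * 0.37 + 608 * 0.07
M = 27.3800 + 42.5600
M = 69.9400


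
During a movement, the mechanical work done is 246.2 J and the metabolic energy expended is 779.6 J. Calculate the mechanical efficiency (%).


eta = (W_mech / E_meta) * 100
eta = (246.2 / 779.6) * 100
ratio = 0.3158
eta = 31.5803


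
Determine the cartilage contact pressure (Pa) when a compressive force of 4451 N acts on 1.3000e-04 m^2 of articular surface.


P = F / A
P = 4451 / 1.3000e-04
P = 3.4238e+07


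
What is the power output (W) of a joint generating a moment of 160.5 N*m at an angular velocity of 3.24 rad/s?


P = M * omega
P = 160.5 * 3.24
P = 520.0200


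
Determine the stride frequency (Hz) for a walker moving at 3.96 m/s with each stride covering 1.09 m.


f = v / stride_length
f = 3.96 / 1.09
f = 3.6330


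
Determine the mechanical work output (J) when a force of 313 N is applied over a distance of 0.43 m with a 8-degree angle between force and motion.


W = F * d * cos(theta)
theta = 8 deg = 0.1396 rad
cos(theta) = 0.9903
W = 313 * 0.43 * 0.9903
W = 133.2802


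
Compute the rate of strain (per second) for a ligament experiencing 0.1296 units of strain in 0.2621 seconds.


strain_rate = delta_strain / delta_t
strain_rate = 0.1296 / 0.2621
strain_rate = 0.4945


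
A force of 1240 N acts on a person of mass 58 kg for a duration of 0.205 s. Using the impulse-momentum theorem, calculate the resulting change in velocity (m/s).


J = F * dt = 1240 * 0.205 = 254.2000 N*s
delta_v = J / m
delta_v = 254.2000 / 58
delta_v = 4.3828


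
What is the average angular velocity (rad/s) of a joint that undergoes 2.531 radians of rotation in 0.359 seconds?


omega = delta_theta / delta_t
omega = 2.531 / 0.359
omega = 7.0501


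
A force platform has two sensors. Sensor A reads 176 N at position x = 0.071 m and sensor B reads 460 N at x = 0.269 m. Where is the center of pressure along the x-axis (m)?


COP_x = (F1*x1 + F2*x2) / (F1 + F2)
COP_x = (176*0.071 + 460*0.269) / (176 + 460)
Numerator = 136.2360
Denominator = 636
COP_x = 0.2142


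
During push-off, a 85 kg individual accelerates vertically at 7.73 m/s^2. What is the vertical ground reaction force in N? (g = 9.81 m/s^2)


GRF = m * (g + a)
GRF = 85 * (9.81 + 7.73)
GRF = 85 * 17.5400
GRF = 1490.9000


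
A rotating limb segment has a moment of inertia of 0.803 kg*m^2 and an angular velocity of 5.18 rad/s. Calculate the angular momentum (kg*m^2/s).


L = I * omega
L = 0.803 * 5.18
L = 4.1595


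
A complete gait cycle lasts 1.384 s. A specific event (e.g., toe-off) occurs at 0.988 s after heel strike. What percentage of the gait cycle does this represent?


pct = (event_time / cycle_time) * 100
pct = (0.988 / 1.384) * 100
ratio = 0.7139
pct = 71.3873


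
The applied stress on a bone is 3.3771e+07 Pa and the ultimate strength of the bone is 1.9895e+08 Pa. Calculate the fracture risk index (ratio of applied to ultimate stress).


FRI = applied / ultimate
FRI = 3.3771e+07 / 1.9895e+08
FRI = 0.1697


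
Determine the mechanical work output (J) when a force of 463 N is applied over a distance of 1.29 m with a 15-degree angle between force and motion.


W = F * d * cos(theta)
theta = 15 deg = 0.2618 rad
cos(theta) = 0.9659
W = 463 * 1.29 * 0.9659
W = 576.9185


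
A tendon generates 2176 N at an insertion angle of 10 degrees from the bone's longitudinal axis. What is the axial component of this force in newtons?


F_eff = F_tendon * cos(theta)
theta = 10 deg = 0.1745 rad
cos(theta) = 0.9848
F_eff = 2176 * 0.9848
F_eff = 2142.9417


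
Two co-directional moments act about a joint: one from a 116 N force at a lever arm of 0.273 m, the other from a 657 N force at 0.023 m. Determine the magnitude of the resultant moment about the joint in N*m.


M = F1 * d1 + F2 * d2
M = 116 * 0.273 + 657 * 0.023
M = 31.6680 + 15.1110
M = 46.7790


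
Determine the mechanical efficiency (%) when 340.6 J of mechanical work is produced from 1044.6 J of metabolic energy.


eta = (W_mech / E_meta) * 100
eta = (340.6 / 1044.6) * 100
ratio = 0.3261
eta = 32.6058


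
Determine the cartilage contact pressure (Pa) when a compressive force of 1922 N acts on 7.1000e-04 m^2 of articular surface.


P = F / A
P = 1922 / 7.1000e-04
P = 2.7070e+06


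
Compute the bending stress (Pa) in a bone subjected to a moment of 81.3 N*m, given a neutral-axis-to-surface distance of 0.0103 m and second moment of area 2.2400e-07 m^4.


sigma = M * c / I
sigma = 81.3 * 0.0103 / 2.2400e-07
M * c = 0.8374
sigma = 3.7383e+06


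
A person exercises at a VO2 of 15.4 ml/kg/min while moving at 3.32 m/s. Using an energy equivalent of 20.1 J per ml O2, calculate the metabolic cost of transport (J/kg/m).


Power per kg = VO2 * 20.1 / 60
Power per kg = 15.4 * 20.1 / 60 = 5.1590 W/kg
Cost = power_per_kg / speed
Cost = 5.1590 / 3.32
Cost = 1.5539


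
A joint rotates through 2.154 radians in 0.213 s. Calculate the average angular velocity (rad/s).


omega = delta_theta / delta_t
omega = 2.154 / 0.213
omega = 10.1127


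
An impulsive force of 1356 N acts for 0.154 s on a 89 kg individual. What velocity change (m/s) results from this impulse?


J = F * dt = 1356 * 0.154 = 208.8240 N*s
delta_v = J / m
delta_v = 208.8240 / 89
delta_v = 2.3463


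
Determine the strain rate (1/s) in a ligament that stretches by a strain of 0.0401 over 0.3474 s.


strain_rate = delta_strain / delta_t
strain_rate = 0.0401 / 0.3474
strain_rate = 0.1154


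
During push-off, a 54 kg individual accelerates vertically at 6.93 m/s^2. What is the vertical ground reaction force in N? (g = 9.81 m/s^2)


GRF = m * (g + a)
GRF = 54 * (9.81 + 6.93)
GRF = 54 * 16.7400
GRF = 903.9600


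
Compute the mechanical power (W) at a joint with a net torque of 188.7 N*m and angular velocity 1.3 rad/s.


P = M * omega
P = 188.7 * 1.3
P = 245.3100


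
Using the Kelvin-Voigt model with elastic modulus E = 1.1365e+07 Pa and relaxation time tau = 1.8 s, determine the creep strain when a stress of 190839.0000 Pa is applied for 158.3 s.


epsilon(t) = (sigma/E) * (1 - exp(-t/tau))
sigma/E = 190839.0000 / 1.1365e+07 = 0.0168
exp(-t/tau) = exp(-158.3 / 1.8) = 6.4005e-39
epsilon = 0.0168 * (1 - 6.4005e-39)
epsilon = 0.0168


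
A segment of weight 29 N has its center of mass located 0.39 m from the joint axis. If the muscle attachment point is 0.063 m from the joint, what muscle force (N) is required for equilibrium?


F_muscle = W * d_load / d_muscle
F_muscle = 29 * 0.39 / 0.063
Numerator = 11.3100
F_muscle = 179.5238


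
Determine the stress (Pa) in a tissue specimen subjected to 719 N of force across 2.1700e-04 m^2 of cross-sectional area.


stress = F / A
stress = 719 / 2.1700e-04
stress = 3.3134e+06


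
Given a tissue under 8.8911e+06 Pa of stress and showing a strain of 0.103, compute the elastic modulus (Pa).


E = stress / strain
E = 8.8911e+06 / 0.103
E = 8.6321e+07


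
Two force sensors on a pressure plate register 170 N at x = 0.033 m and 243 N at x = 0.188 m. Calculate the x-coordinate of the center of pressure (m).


COP_x = (F1*x1 + F2*x2) / (F1 + F2)
COP_x = (170*0.033 + 243*0.188) / (170 + 243)
Numerator = 51.2940
Denominator = 413
COP_x = 0.1242


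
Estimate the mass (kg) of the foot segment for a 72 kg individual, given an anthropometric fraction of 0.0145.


m_segment = body_mass * fraction
m_segment = 72 * 0.0145
m_segment = 1.0440


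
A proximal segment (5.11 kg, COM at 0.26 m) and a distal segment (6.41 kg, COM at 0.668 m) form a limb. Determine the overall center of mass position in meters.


COM = (m1*x1 + m2*x2) / (m1 + m2)
COM = (5.11*0.26 + 6.41*0.668) / (5.11 + 6.41)
Numerator = 5.6105
Denominator = 11.5200
COM = 0.4870


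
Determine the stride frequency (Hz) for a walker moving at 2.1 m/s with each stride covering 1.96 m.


f = v / stride_length
f = 2.1 / 1.96
f = 1.0714


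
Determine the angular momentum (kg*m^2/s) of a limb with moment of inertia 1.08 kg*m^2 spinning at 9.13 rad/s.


L = I * omega
L = 1.08 * 9.13
L = 9.8604


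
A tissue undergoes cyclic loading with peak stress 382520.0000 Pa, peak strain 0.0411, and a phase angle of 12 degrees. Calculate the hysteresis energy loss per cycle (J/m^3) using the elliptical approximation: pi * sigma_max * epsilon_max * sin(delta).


E_loss = pi * sigma_max * epsilon_max * sin(delta)
delta = 12 deg = 0.2094 rad
sin(delta) = 0.2079
E_loss = pi * 382520.0000 * 0.0411 * 0.2079
E_loss = 10268.9196


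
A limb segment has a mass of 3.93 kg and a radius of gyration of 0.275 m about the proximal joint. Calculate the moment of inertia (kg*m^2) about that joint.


I = m * k^2
I = 3.93 * 0.275^2
k^2 = 0.0756
I = 0.2972


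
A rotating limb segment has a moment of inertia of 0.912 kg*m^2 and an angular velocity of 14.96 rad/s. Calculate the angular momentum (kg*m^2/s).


L = I * omega
L = 0.912 * 14.96
L = 13.6435


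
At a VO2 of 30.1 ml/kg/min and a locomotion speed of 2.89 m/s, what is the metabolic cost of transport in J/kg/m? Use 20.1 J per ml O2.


Power per kg = VO2 * 20.1 / 60
Power per kg = 30.1 * 20.1 / 60 = 10.0835 W/kg
Cost = power_per_kg / speed
Cost = 10.0835 / 2.89
Cost = 3.4891


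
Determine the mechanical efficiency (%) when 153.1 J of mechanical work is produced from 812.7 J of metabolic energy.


eta = (W_mech / E_meta) * 100
eta = (153.1 / 812.7) * 100
ratio = 0.1884
eta = 18.8384


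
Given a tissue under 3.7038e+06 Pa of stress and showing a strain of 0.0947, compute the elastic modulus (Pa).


E = stress / strain
E = 3.7038e+06 / 0.0947
E = 3.9111e+07


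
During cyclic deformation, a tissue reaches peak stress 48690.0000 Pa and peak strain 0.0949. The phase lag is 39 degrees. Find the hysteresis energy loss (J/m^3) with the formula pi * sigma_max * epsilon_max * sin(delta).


E_loss = pi * sigma_max * epsilon_max * sin(delta)
delta = 39 deg = 0.6807 rad
sin(delta) = 0.6293
E_loss = pi * 48690.0000 * 0.0949 * 0.6293
E_loss = 9135.4020


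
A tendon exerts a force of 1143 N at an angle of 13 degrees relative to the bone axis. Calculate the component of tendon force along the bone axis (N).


F_eff = F_tendon * cos(theta)
theta = 13 deg = 0.2269 rad
cos(theta) = 0.9744
F_eff = 1143 * 0.9744
F_eff = 1113.7050


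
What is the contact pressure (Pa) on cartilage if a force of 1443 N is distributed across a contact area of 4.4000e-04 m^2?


P = F / A
P = 1443 / 4.4000e-04
P = 3.2795e+06


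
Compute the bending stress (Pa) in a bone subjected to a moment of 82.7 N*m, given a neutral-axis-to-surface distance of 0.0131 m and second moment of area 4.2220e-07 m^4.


sigma = M * c / I
sigma = 82.7 * 0.0131 / 4.2220e-07
M * c = 1.0834
sigma = 2.5660e+06


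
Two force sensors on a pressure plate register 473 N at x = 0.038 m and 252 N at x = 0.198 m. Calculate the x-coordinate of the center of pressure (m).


COP_x = (F1*x1 + F2*x2) / (F1 + F2)
COP_x = (473*0.038 + 252*0.198) / (473 + 252)
Numerator = 67.8700
Denominator = 725
COP_x = 0.0936


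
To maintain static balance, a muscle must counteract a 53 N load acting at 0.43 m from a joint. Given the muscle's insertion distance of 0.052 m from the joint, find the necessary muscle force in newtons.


F_muscle = W * d_load / d_muscle
F_muscle = 53 * 0.43 / 0.052
Numerator = 22.7900
F_muscle = 438.2692


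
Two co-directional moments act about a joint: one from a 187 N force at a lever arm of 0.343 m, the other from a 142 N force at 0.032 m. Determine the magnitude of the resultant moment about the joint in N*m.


M = F1 * d1 + F2 * d2
M = 187 * 0.343 + 142 * 0.032
M = 64.1410 + 4.5440
M = 68.6850


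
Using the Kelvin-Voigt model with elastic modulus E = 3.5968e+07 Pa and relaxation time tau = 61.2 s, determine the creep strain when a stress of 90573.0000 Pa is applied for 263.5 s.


epsilon(t) = (sigma/E) * (1 - exp(-t/tau))
sigma/E = 90573.0000 / 3.5968e+07 = 0.0025
exp(-t/tau) = exp(-263.5 / 61.2) = 0.0135
epsilon = 0.0025 * (1 - 0.0135)
epsilon = 0.0025


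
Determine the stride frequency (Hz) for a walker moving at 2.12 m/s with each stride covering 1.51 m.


f = v / stride_length
f = 2.12 / 1.51
f = 1.4040


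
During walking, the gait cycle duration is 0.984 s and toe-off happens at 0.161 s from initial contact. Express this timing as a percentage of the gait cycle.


pct = (event_time / cycle_time) * 100
pct = (0.161 / 0.984) * 100
ratio = 0.1636
pct = 16.3618


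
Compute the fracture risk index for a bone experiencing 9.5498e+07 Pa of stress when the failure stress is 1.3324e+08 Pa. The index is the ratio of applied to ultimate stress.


FRI = applied / ultimate
FRI = 9.5498e+07 / 1.3324e+08
FRI = 0.7167


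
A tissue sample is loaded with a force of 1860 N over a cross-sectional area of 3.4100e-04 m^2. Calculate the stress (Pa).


stress = F / A
stress = 1860 / 3.4100e-04
stress = 5.4545e+06


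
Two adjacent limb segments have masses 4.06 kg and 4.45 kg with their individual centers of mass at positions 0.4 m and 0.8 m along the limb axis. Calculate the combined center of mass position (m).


COM = (m1*x1 + m2*x2) / (m1 + m2)
COM = (4.06*0.4 + 4.45*0.8) / (4.06 + 4.45)
Numerator = 5.1840
Denominator = 8.5100
COM = 0.6092


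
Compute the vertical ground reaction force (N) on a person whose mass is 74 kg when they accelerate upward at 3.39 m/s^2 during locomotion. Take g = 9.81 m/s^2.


GRF = m * (g + a)
GRF = 74 * (9.81 + 3.39)
GRF = 74 * 13.2000
GRF = 976.8000


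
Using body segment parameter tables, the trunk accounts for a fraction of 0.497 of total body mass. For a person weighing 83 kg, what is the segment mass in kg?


m_segment = body_mass * fraction
m_segment = 83 * 0.497
m_segment = 41.2510


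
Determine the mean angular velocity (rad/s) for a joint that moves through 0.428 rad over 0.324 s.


omega = delta_theta / delta_t
omega = 0.428 / 0.324
omega = 1.3210


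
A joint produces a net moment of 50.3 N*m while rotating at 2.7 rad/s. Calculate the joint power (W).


P = M * omega
P = 50.3 * 2.7
P = 135.8100


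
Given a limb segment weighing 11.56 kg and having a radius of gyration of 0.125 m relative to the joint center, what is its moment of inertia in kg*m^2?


I = m * k^2
I = 11.56 * 0.125^2
k^2 = 0.0156
I = 0.1806


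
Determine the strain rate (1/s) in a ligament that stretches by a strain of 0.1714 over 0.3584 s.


strain_rate = delta_strain / delta_t
strain_rate = 0.1714 / 0.3584
strain_rate = 0.4782


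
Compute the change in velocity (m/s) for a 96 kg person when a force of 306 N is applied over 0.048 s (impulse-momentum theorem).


J = F * dt = 306 * 0.048 = 14.6880 N*s
delta_v = J / m
delta_v = 14.6880 / 96
delta_v = 0.1530


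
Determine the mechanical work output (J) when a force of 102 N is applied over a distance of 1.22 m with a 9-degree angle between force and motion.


W = F * d * cos(theta)
theta = 9 deg = 0.1571 rad
cos(theta) = 0.9877
W = 102 * 1.22 * 0.9877
W = 122.9079


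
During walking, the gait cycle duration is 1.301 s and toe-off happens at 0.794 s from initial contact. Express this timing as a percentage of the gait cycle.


pct = (event_time / cycle_time) * 100
pct = (0.794 / 1.301) * 100
ratio = 0.6103
pct = 61.0300


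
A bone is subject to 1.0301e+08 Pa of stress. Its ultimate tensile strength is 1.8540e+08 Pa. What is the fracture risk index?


FRI = applied / ultimate
FRI = 1.0301e+08 / 1.8540e+08
FRI = 0.5556


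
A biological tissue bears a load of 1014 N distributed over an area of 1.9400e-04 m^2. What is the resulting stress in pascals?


stress = F / A
stress = 1014 / 1.9400e-04
stress = 5.2268e+06


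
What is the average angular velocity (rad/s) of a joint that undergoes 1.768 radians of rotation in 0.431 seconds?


omega = delta_theta / delta_t
omega = 1.768 / 0.431
omega = 4.1021


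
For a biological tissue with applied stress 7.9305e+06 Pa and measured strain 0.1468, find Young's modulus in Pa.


E = stress / strain
E = 7.9305e+06 / 0.1468
E = 5.4022e+07


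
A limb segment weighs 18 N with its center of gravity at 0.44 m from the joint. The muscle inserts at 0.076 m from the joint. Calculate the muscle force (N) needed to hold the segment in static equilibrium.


F_muscle = W * d_load / d_muscle
F_muscle = 18 * 0.44 / 0.076
Numerator = 7.9200
F_muscle = 104.2105


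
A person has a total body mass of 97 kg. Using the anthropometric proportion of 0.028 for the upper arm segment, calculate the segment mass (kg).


m_segment = body_mass * fraction
m_segment = 97 * 0.028
m_segment = 2.7160


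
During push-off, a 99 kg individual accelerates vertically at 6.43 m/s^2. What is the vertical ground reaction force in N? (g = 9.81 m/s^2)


GRF = m * (g + a)
GRF = 99 * (9.81 + 6.43)
GRF = 99 * 16.2400
GRF = 1607.7600


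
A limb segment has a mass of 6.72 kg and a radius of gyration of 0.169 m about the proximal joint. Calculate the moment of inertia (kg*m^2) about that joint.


I = m * k^2
I = 6.72 * 0.169^2
k^2 = 0.0286
I = 0.1919


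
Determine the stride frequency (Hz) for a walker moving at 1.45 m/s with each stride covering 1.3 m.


f = v / stride_length
f = 1.45 / 1.3
f = 1.1154


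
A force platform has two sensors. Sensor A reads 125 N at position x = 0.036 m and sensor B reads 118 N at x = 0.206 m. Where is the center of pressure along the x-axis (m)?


COP_x = (F1*x1 + F2*x2) / (F1 + F2)
COP_x = (125*0.036 + 118*0.206) / (125 + 118)
Numerator = 28.8080
Denominator = 243
COP_x = 0.1186


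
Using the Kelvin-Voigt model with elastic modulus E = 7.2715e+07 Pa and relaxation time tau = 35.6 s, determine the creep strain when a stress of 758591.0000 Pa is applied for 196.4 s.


epsilon(t) = (sigma/E) * (1 - exp(-t/tau))
sigma/E = 758591.0000 / 7.2715e+07 = 0.0104
exp(-t/tau) = exp(-196.4 / 35.6) = 0.0040
epsilon = 0.0104 * (1 - 0.0040)
epsilon = 0.0104


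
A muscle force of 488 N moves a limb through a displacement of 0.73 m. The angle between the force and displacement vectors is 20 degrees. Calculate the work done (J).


W = F * d * cos(theta)
theta = 20 deg = 0.3491 rad
cos(theta) = 0.9397
W = 488 * 0.73 * 0.9397
W = 334.7561


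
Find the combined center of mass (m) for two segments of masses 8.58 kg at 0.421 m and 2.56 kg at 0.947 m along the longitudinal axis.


COM = (m1*x1 + m2*x2) / (m1 + m2)
COM = (8.58*0.421 + 2.56*0.947) / (8.58 + 2.56)
Numerator = 6.0365
Denominator = 11.1400
COM = 0.5419


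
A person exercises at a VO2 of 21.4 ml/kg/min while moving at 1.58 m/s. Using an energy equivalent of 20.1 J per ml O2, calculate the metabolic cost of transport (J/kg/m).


Power per kg = VO2 * 20.1 / 60
Power per kg = 21.4 * 20.1 / 60 = 7.1690 W/kg
Cost = power_per_kg / speed
Cost = 7.1690 / 1.58
Cost = 4.5373


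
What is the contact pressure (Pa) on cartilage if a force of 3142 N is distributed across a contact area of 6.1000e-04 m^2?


P = F / A
P = 3142 / 6.1000e-04
P = 5.1508e+06


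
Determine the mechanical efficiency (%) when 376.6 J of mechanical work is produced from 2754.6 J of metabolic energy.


eta = (W_mech / E_meta) * 100
eta = (376.6 / 2754.6) * 100
ratio = 0.1367
eta = 13.6717


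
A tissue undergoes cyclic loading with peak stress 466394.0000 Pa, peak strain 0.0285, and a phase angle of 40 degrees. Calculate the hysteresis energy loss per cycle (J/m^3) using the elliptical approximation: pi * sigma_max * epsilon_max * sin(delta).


E_loss = pi * sigma_max * epsilon_max * sin(delta)
delta = 40 deg = 0.6981 rad
sin(delta) = 0.6428
E_loss = pi * 466394.0000 * 0.0285 * 0.6428
E_loss = 26842.0193


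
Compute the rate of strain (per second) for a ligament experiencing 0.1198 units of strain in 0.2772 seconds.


strain_rate = delta_strain / delta_t
strain_rate = 0.1198 / 0.2772
strain_rate = 0.4322


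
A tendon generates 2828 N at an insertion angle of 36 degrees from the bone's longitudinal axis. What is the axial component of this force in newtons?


F_eff = F_tendon * cos(theta)
theta = 36 deg = 0.6283 rad
cos(theta) = 0.8090
F_eff = 2828 * 0.8090
F_eff = 2287.9001


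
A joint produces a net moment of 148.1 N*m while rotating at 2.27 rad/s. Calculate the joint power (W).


P = M * omega
P = 148.1 * 2.27
P = 336.1870


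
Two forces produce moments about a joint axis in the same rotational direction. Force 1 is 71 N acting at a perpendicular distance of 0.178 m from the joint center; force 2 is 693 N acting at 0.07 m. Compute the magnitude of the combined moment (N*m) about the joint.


M = F1 * d1 + F2 * d2
M = 71 * 0.178 + 693 * 0.07
M = 12.6380 + 48.5100
M = 61.1480


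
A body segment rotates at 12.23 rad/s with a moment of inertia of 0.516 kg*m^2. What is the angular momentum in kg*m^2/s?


L = I * omega
L = 0.516 * 12.23
L = 6.3107


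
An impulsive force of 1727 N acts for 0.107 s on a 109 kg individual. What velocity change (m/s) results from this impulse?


J = F * dt = 1727 * 0.107 = 184.7890 N*s
delta_v = J / m
delta_v = 184.7890 / 109
delta_v = 1.6953


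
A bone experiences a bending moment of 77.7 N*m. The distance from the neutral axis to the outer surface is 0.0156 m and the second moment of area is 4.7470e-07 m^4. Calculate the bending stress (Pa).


sigma = M * c / I
sigma = 77.7 * 0.0156 / 4.7470e-07
M * c = 1.2121
sigma = 2.5534e+06


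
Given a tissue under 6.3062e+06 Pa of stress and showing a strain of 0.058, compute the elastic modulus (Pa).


E = stress / strain
E = 6.3062e+06 / 0.058
E = 1.0873e+08


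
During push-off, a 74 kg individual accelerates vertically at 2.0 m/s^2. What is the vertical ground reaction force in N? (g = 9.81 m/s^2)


GRF = m * (g + a)
GRF = 74 * (9.81 + 2.0)
GRF = 74 * 11.8100
GRF = 873.9400


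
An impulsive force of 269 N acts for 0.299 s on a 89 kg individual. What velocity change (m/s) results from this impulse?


J = F * dt = 269 * 0.299 = 80.4310 N*s
delta_v = J / m
delta_v = 80.4310 / 89
delta_v = 0.9037


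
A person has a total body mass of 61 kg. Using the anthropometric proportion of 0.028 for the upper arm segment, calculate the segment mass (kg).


m_segment = body_mass * fraction
m_segment = 61 * 0.028
m_segment = 1.7080


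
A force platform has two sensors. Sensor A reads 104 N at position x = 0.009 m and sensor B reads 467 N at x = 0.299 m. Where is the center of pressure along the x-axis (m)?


COP_x = (F1*x1 + F2*x2) / (F1 + F2)
COP_x = (104*0.009 + 467*0.299) / (104 + 467)
Numerator = 140.5690
Denominator = 571
COP_x = 0.2462


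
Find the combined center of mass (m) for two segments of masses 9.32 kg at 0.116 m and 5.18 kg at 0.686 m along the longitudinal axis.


COM = (m1*x1 + m2*x2) / (m1 + m2)
COM = (9.32*0.116 + 5.18*0.686) / (9.32 + 5.18)
Numerator = 4.6346
Denominator = 14.5000
COM = 0.3196


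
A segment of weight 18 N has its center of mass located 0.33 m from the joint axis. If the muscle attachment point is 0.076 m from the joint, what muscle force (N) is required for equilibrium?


F_muscle = W * d_load / d_muscle
F_muscle = 18 * 0.33 / 0.076
Numerator = 5.9400
F_muscle = 78.1579


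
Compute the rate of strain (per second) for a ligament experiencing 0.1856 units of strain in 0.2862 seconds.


strain_rate = delta_strain / delta_t
strain_rate = 0.1856 / 0.2862
strain_rate = 0.6485


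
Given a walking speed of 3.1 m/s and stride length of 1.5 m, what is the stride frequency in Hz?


f = v / stride_length
f = 3.1 / 1.5
f = 2.0667


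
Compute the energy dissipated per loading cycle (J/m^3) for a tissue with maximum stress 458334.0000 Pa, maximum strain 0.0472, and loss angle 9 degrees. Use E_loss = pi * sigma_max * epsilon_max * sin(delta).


E_loss = pi * sigma_max * epsilon_max * sin(delta)
delta = 9 deg = 0.1571 rad
sin(delta) = 0.1564
E_loss = pi * 458334.0000 * 0.0472 * 0.1564
E_loss = 10631.7900


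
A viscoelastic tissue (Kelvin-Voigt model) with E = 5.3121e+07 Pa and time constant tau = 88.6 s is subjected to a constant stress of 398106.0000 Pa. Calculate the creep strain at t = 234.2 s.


epsilon(t) = (sigma/E) * (1 - exp(-t/tau))
sigma/E = 398106.0000 / 5.3121e+07 = 0.0075
exp(-t/tau) = exp(-234.2 / 88.6) = 0.0711
epsilon = 0.0075 * (1 - 0.0711)
epsilon = 0.0070


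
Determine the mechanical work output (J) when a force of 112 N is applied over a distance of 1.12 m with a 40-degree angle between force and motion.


W = F * d * cos(theta)
theta = 40 deg = 0.6981 rad
cos(theta) = 0.7660
W = 112 * 1.12 * 0.7660
W = 96.0926


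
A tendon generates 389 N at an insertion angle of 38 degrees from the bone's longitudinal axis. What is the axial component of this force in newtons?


F_eff = F_tendon * cos(theta)
theta = 38 deg = 0.6632 rad
cos(theta) = 0.7880
F_eff = 389 * 0.7880
F_eff = 306.5362


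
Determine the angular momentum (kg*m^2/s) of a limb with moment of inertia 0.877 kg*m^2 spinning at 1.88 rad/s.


L = I * omega
L = 0.877 * 1.88
L = 1.6488


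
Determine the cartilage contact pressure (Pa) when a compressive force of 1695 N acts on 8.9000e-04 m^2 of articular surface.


P = F / A
P = 1695 / 8.9000e-04
P = 1.9045e+06


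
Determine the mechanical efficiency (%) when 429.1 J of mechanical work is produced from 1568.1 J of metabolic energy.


eta = (W_mech / E_meta) * 100
eta = (429.1 / 1568.1) * 100
ratio = 0.2736
eta = 27.3643


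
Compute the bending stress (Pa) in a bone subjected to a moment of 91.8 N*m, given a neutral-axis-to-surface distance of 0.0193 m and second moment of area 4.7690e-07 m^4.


sigma = M * c / I
sigma = 91.8 * 0.0193 / 4.7690e-07
M * c = 1.7717
sigma = 3.7151e+06


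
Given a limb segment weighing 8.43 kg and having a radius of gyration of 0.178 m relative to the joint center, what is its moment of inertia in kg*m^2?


I = m * k^2
I = 8.43 * 0.178^2
k^2 = 0.0317
I = 0.2671


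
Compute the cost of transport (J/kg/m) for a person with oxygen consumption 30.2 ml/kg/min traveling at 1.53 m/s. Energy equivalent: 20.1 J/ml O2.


Power per kg = VO2 * 20.1 / 60
Power per kg = 30.2 * 20.1 / 60 = 10.1170 W/kg
Cost = power_per_kg / speed
Cost = 10.1170 / 1.53
Cost = 6.6124


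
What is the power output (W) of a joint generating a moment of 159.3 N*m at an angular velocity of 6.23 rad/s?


P = M * omega
P = 159.3 * 6.23
P = 992.4390


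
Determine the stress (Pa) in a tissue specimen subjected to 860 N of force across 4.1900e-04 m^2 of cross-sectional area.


stress = F / A
stress = 860 / 4.1900e-04
stress = 2.0525e+06


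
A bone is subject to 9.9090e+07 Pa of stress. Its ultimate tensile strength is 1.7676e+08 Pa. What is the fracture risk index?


FRI = applied / ultimate
FRI = 9.9090e+07 / 1.7676e+08
FRI = 0.5606


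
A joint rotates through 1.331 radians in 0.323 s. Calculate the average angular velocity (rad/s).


omega = delta_theta / delta_t
omega = 1.331 / 0.323
omega = 4.1207


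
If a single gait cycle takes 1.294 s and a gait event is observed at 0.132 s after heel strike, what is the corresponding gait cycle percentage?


pct = (event_time / cycle_time) * 100
pct = (0.132 / 1.294) * 100
ratio = 0.1020
pct = 10.2009


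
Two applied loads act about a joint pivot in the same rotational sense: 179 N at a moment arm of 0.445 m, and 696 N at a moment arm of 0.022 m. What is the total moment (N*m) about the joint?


M = F1 * d1 + F2 * d2
M = 179 * 0.445 + 696 * 0.022
M = 79.6550 + 15.3120
M = 94.9670


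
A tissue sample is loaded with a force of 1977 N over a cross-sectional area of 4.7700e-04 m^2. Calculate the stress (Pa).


stress = F / A
stress = 1977 / 4.7700e-04
stress = 4.1447e+06


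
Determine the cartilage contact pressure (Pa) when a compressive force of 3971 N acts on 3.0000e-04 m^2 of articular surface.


P = F / A
P = 3971 / 3.0000e-04
P = 1.3237e+07


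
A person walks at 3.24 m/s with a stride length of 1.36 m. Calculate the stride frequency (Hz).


f = v / stride_length
f = 3.24 / 1.36
f = 2.3824


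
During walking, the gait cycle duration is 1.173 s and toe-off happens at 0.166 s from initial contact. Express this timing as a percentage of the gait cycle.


pct = (event_time / cycle_time) * 100
pct = (0.166 / 1.173) * 100
ratio = 0.1415
pct = 14.1517


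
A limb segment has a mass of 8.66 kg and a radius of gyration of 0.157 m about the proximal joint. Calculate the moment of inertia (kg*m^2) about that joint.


I = m * k^2
I = 8.66 * 0.157^2
k^2 = 0.0246
I = 0.2135


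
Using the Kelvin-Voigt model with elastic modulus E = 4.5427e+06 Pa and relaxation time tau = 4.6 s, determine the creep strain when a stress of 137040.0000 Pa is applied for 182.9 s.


epsilon(t) = (sigma/E) * (1 - exp(-t/tau))
sigma/E = 137040.0000 / 4.5427e+06 = 0.0302
exp(-t/tau) = exp(-182.9 / 4.6) = 5.3960e-18
epsilon = 0.0302 * (1 - 5.3960e-18)
epsilon = 0.0302


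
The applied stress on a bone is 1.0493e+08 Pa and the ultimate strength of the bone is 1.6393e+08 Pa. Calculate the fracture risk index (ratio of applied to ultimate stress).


FRI = applied / ultimate
FRI = 1.0493e+08 / 1.6393e+08
FRI = 0.6401


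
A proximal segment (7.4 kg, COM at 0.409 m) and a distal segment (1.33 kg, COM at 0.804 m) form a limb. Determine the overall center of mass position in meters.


COM = (m1*x1 + m2*x2) / (m1 + m2)
COM = (7.4*0.409 + 1.33*0.804) / (7.4 + 1.33)
Numerator = 4.0959
Denominator = 8.7300
COM = 0.4692


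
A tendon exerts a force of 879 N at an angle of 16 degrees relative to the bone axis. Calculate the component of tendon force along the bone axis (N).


F_eff = F_tendon * cos(theta)
theta = 16 deg = 0.2793 rad
cos(theta) = 0.9613
F_eff = 879 * 0.9613
F_eff = 844.9490


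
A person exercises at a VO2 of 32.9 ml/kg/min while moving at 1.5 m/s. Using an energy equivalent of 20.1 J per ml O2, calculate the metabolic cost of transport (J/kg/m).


Power per kg = VO2 * 20.1 / 60
Power per kg = 32.9 * 20.1 / 60 = 11.0215 W/kg
Cost = power_per_kg / speed
Cost = 11.0215 / 1.5
Cost = 7.3477


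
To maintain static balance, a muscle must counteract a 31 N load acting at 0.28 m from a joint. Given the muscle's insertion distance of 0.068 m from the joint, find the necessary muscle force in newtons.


F_muscle = W * d_load / d_muscle
F_muscle = 31 * 0.28 / 0.068
Numerator = 8.6800
F_muscle = 127.6471


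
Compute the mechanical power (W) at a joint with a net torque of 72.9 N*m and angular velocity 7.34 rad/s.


P = M * omega
P = 72.9 * 7.34
P = 535.0860


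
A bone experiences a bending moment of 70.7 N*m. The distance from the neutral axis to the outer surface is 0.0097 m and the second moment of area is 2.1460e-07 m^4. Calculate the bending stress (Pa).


sigma = M * c / I
sigma = 70.7 * 0.0097 / 2.1460e-07
M * c = 0.6858
sigma = 3.1957e+06


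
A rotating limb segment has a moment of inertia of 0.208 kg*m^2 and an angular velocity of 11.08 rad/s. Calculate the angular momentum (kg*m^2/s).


L = I * omega
L = 0.208 * 11.08
L = 2.3046


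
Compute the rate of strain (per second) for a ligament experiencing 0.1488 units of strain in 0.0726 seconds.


strain_rate = delta_strain / delta_t
strain_rate = 0.1488 / 0.0726
strain_rate = 2.0496


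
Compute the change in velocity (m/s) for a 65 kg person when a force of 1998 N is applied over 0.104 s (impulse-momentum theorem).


J = F * dt = 1998 * 0.104 = 207.7920 N*s
delta_v = J / m
delta_v = 207.7920 / 65
delta_v = 3.1968


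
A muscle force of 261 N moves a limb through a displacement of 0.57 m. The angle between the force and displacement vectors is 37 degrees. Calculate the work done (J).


W = F * d * cos(theta)
theta = 37 deg = 0.6458 rad
cos(theta) = 0.7986
W = 261 * 0.57 * 0.7986
W = 118.8130


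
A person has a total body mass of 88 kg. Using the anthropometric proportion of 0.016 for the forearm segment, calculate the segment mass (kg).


m_segment = body_mass * fraction
m_segment = 88 * 0.016
m_segment = 1.4080


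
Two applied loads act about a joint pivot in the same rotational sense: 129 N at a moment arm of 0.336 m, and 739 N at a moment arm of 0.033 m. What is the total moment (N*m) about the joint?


M = F1 * d1 + F2 * d2
M = 129 * 0.336 + 739 * 0.033
M = 43.3440 + 24.3870
M = 67.7310


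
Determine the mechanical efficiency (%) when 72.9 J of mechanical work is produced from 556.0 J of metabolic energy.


eta = (W_mech / E_meta) * 100
eta = (72.9 / 556.0) * 100
ratio = 0.1311
eta = 13.1115


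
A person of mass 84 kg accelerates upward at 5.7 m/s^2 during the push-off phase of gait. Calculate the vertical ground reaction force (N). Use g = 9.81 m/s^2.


GRF = m * (g + a)
GRF = 84 * (9.81 + 5.7)
GRF = 84 * 15.5100
GRF = 1302.8400


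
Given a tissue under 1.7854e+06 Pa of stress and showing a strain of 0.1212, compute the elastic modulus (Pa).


E = stress / strain
E = 1.7854e+06 / 0.1212
E = 1.4731e+07


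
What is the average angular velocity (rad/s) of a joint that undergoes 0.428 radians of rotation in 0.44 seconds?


omega = delta_theta / delta_t
omega = 0.428 / 0.44
omega = 0.9727


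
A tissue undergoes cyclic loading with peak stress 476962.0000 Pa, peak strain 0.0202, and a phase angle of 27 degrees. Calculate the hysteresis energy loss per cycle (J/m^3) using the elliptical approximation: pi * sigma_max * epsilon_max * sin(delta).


E_loss = pi * sigma_max * epsilon_max * sin(delta)
delta = 27 deg = 0.4712 rad
sin(delta) = 0.4540
E_loss = pi * 476962.0000 * 0.0202 * 0.4540
E_loss = 13741.4255


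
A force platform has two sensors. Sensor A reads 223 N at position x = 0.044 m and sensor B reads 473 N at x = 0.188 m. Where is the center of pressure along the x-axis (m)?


COP_x = (F1*x1 + F2*x2) / (F1 + F2)
COP_x = (223*0.044 + 473*0.188) / (223 + 473)
Numerator = 98.7360
Denominator = 696
COP_x = 0.1419


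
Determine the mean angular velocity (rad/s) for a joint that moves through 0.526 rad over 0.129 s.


omega = delta_theta / delta_t
omega = 0.526 / 0.129
omega = 4.0775


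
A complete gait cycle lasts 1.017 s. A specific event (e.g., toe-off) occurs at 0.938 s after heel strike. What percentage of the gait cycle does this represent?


pct = (event_time / cycle_time) * 100
pct = (0.938 / 1.017) * 100
ratio = 0.9223
pct = 92.2321


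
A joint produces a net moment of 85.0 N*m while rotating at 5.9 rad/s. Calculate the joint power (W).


P = M * omega
P = 85.0 * 5.9
P = 501.5000


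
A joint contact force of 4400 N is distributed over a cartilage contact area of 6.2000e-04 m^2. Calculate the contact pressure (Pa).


P = F / A
P = 4400 / 6.2000e-04
P = 7.0968e+06


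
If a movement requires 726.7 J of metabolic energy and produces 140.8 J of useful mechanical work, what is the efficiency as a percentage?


eta = (W_mech / E_meta) * 100
eta = (140.8 / 726.7) * 100
ratio = 0.1938
eta = 19.3753


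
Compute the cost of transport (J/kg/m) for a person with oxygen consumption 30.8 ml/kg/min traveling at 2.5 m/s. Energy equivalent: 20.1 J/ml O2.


Power per kg = VO2 * 20.1 / 60
Power per kg = 30.8 * 20.1 / 60 = 10.3180 W/kg
Cost = power_per_kg / speed
Cost = 10.3180 / 2.5
Cost = 4.1272


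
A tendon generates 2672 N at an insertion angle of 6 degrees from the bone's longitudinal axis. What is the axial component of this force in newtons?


F_eff = F_tendon * cos(theta)
theta = 6 deg = 0.1047 rad
cos(theta) = 0.9945
F_eff = 2672 * 0.9945
F_eff = 2657.3625


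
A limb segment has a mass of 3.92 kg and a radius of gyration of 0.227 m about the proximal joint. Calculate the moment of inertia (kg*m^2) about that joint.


I = m * k^2
I = 3.92 * 0.227^2
k^2 = 0.0515
I = 0.2020


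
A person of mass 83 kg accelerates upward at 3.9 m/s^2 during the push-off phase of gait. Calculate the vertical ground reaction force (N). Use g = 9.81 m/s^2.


GRF = m * (g + a)
GRF = 83 * (9.81 + 3.9)
GRF = 83 * 13.7100
GRF = 1137.9300
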